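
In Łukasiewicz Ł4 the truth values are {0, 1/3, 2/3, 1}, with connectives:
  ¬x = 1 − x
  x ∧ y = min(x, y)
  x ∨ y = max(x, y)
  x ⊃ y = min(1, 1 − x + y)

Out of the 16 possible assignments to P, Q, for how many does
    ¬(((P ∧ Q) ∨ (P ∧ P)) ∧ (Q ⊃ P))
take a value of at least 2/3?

8

P = 0, Q = 0 ↦ 1  ≥
P = 0, Q = 1/3 ↦ 1  ≥
P = 0, Q = 2/3 ↦ 1  ≥
P = 0, Q = 1 ↦ 1  ≥
P = 1/3, Q = 0 ↦ 2/3  ≥
P = 1/3, Q = 1/3 ↦ 2/3  ≥
P = 1/3, Q = 2/3 ↦ 2/3  ≥
P = 1/3, Q = 1 ↦ 2/3  ≥
P = 2/3, Q = 0 ↦ 1/3  <
P = 2/3, Q = 1/3 ↦ 1/3  <
P = 2/3, Q = 2/3 ↦ 1/3  <
P = 2/3, Q = 1 ↦ 1/3  <
P = 1, Q = 0 ↦ 0  <
P = 1, Q = 1/3 ↦ 0  <
P = 1, Q = 2/3 ↦ 0  <
P = 1, Q = 1 ↦ 0  <
So 8 of the 16 assignments meet the threshold.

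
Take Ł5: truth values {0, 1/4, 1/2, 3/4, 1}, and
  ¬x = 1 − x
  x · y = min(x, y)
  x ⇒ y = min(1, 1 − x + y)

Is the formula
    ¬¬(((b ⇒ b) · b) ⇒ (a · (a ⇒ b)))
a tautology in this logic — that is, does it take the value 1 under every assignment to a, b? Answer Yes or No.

Counterexample: take a = 0, b = 1/4.
b ⇒ b = 1/4 ⇒ 1/4 = 1
(b ⇒ b) · b = 1 · 1/4 = 1/4
a ⇒ b = 0 ⇒ 1/4 = 1
a · (a ⇒ b) = 0 · 1 = 0
((b ⇒ b) · b) ⇒ (a · (a ⇒ b)) = 1/4 ⇒ 0 = 3/4
¬(((b ⇒ b) · b) ⇒ (a · (a ⇒ b))) = ¬3/4 = 1/4
¬¬(((b ⇒ b) · b) ⇒ (a · (a ⇒ b))) = ¬1/4 = 3/4
This gives 3/4 ≠ 1.

No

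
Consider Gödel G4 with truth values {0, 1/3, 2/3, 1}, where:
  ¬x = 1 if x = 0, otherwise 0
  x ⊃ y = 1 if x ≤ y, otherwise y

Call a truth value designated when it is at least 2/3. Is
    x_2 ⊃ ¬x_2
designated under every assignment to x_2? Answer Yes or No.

Counterexample: take x_2 = 1/3.
¬x_2 = ¬1/3 = 0
x_2 ⊃ ¬x_2 = 1/3 ⊃ 0 = 0
This gives 0, which is below 2/3.

No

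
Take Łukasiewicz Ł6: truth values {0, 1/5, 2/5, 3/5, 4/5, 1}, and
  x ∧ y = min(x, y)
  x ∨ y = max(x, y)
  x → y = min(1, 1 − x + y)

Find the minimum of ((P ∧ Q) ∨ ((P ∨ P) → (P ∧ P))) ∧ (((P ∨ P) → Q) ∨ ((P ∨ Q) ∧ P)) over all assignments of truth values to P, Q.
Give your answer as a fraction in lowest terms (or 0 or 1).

Take P = 2/5, Q = 0:
P ∧ Q = 2/5 ∧ 0 = 0
P ∨ P = 2/5 ∨ 2/5 = 2/5
P ∧ P = 2/5 ∧ 2/5 = 2/5
(P ∨ P) → (P ∧ P) = 2/5 → 2/5 = 1
(P ∧ Q) ∨ ((P ∨ P) → (P ∧ P)) = 0 ∨ 1 = 1
P ∨ P = 2/5 ∨ 2/5 = 2/5
(P ∨ P) → Q = 2/5 → 0 = 3/5
P ∨ Q = 2/5 ∨ 0 = 2/5
(P ∨ Q) ∧ P = 2/5 ∧ 2/5 = 2/5
((P ∨ P) → Q) ∨ ((P ∨ Q) ∧ P) = 3/5 ∨ 2/5 = 3/5
((P ∧ Q) ∨ ((P ∨ P) → (P ∧ P))) ∧ (((P ∨ P) → Q) ∨ ((P ∨ Q) ∧ P)) = 1 ∧ 3/5 = 3/5
No assignment yields a value below 3/5, so this is the minimum.

3/5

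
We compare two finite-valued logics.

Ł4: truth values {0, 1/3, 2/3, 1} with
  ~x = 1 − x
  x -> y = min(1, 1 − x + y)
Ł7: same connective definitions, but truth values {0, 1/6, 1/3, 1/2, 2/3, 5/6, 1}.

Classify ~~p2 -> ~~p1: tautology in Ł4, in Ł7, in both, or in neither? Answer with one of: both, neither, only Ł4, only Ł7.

In Ł4: at p1 = 0, p2 = 1/3 the value is 2/3 — not a tautology.
In Ł7: at p1 = 0, p2 = 1/6 the value is 5/6 — not a tautology.

neither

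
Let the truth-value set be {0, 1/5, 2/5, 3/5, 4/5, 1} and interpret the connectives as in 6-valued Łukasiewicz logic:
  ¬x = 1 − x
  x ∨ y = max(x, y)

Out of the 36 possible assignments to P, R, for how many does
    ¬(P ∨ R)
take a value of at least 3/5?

9

value 1: 1 assignment (counts)
value 4/5: 3 assignments (counts)
value 3/5: 5 assignments (counts)
value 2/5: 7 assignments
value 1/5: 9 assignments
value 0: 11 assignments
So 9 of the 36 assignments meet the threshold.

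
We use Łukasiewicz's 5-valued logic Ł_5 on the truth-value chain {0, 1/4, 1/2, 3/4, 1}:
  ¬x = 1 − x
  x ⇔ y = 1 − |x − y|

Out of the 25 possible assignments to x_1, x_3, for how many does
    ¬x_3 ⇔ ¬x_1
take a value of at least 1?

value 1: 5 assignments (counts)
value 3/4: 8 assignments
value 1/2: 6 assignments
value 1/4: 4 assignments
value 0: 2 assignments
So 5 of the 25 assignments meet the threshold.

5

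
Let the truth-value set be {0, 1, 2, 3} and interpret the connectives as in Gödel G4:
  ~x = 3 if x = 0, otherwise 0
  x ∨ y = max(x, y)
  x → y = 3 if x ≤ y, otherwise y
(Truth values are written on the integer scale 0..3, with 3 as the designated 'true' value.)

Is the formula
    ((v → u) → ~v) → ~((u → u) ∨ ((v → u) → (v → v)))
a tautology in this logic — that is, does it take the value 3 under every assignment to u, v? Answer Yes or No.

Counterexample: take u = 0, v = 0.
v → u = 0 → 0 = 3
~v = ~0 = 3
(v → u) → ~v = 3 → 3 = 3
u → u = 0 → 0 = 3
v → u = 0 → 0 = 3
v → v = 0 → 0 = 3
(v → u) → (v → v) = 3 → 3 = 3
(u → u) ∨ ((v → u) → (v → v)) = 3 ∨ 3 = 3
~((u → u) ∨ ((v → u) → (v → v))) = ~3 = 0
((v → u) → ~v) → ~((u → u) ∨ ((v → u) → (v → v))) = 3 → 0 = 0
This gives 0 ≠ 3.

No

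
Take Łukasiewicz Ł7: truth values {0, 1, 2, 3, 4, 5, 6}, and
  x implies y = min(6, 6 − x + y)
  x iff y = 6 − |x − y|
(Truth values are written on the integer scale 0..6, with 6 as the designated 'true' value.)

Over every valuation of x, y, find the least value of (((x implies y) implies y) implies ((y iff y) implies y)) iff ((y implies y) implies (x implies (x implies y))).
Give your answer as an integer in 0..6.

3

Take x = 3, y = 0:
x implies y = 3 implies 0 = 3
(x implies y) implies y = 3 implies 0 = 3
y iff y = 0 iff 0 = 6
(y iff y) implies y = 6 implies 0 = 0
((x implies y) implies y) implies ((y iff y) implies y) = 3 implies 0 = 3
y implies y = 0 implies 0 = 6
x implies y = 3 implies 0 = 3
x implies (x implies y) = 3 implies 3 = 6
(y implies y) implies (x implies (x implies y)) = 6 implies 6 = 6
(((x implies y) implies y) implies ((y iff y) implies y)) iff ((y implies y) implies (x implies (x implies y))) = 3 iff 6 = 3
No assignment yields a value below 3, so this is the minimum.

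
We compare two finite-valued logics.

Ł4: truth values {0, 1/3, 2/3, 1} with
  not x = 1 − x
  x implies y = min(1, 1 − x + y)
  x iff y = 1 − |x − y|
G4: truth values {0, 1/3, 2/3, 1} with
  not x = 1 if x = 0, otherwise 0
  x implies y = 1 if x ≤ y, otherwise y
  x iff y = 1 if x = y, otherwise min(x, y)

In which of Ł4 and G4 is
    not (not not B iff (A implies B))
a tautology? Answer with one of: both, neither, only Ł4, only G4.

In Ł4: at A = 0, B = 1/3 the value is 2/3 — not a tautology.
In G4: at A = 0, B = 1/3 the value is 0 — not a tautology.

neither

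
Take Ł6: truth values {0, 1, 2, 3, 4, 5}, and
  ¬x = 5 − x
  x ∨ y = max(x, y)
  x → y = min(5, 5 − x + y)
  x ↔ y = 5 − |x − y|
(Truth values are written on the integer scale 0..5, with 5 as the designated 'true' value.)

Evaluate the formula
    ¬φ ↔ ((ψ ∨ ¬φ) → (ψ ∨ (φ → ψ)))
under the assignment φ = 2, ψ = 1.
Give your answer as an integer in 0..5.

3

¬φ = ¬2 = 3
¬φ = ¬2 = 3
ψ ∨ ¬φ = 1 ∨ 3 = 3
φ → ψ = 2 → 1 = 4
ψ ∨ (φ → ψ) = 1 ∨ 4 = 4
(ψ ∨ ¬φ) → (ψ ∨ (φ → ψ)) = 3 → 4 = 5
¬φ ↔ ((ψ ∨ ¬φ) → (ψ ∨ (φ → ψ))) = 3 ↔ 5 = 3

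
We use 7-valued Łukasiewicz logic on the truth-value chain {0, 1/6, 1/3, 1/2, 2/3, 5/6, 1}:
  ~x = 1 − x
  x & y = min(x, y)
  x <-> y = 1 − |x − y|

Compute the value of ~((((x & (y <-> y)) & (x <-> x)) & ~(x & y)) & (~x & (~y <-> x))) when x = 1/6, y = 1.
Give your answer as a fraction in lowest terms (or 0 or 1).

5/6

y <-> y = 1 <-> 1 = 1
x & (y <-> y) = 1/6 & 1 = 1/6
x <-> x = 1/6 <-> 1/6 = 1
(x & (y <-> y)) & (x <-> x) = 1/6 & 1 = 1/6
x & y = 1/6 & 1 = 1/6
~(x & y) = ~1/6 = 5/6
((x & (y <-> y)) & (x <-> x)) & ~(x & y) = 1/6 & 5/6 = 1/6
~x = ~1/6 = 5/6
~y = ~1 = 0
~y <-> x = 0 <-> 1/6 = 5/6
~x & (~y <-> x) = 5/6 & 5/6 = 5/6
(((x & (y <-> y)) & (x <-> x)) & ~(x & y)) & (~x & (~y <-> x)) = 1/6 & 5/6 = 1/6
~((((x & (y <-> y)) & (x <-> x)) & ~(x & y)) & (~x & (~y <-> x))) = ~1/6 = 5/6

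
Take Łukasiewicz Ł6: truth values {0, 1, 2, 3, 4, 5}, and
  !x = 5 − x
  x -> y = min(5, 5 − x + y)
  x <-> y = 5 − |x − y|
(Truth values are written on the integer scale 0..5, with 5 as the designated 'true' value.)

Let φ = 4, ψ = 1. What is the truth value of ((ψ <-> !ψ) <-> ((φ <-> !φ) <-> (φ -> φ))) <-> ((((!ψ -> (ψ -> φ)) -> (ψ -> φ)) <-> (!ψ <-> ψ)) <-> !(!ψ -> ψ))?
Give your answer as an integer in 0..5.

4

!ψ = !1 = 4
ψ <-> !ψ = 1 <-> 4 = 2
!φ = !4 = 1
φ <-> !φ = 4 <-> 1 = 2
φ -> φ = 4 -> 4 = 5
(φ <-> !φ) <-> (φ -> φ) = 2 <-> 5 = 2
(ψ <-> !ψ) <-> ((φ <-> !φ) <-> (φ -> φ)) = 2 <-> 2 = 5
!ψ = !1 = 4
ψ -> φ = 1 -> 4 = 5
!ψ -> (ψ -> φ) = 4 -> 5 = 5
ψ -> φ = 1 -> 4 = 5
(!ψ -> (ψ -> φ)) -> (ψ -> φ) = 5 -> 5 = 5
!ψ = !1 = 4
!ψ <-> ψ = 4 <-> 1 = 2
((!ψ -> (ψ -> φ)) -> (ψ -> φ)) <-> (!ψ <-> ψ) = 5 <-> 2 = 2
!ψ = !1 = 4
!ψ -> ψ = 4 -> 1 = 2
!(!ψ -> ψ) = !2 = 3
(((!ψ -> (ψ -> φ)) -> (ψ -> φ)) <-> (!ψ <-> ψ)) <-> !(!ψ -> ψ) = 2 <-> 3 = 4
((ψ <-> !ψ) <-> ((φ <-> !φ) <-> (φ -> φ))) <-> ((((!ψ -> (ψ -> φ)) -> (ψ -> φ)) <-> (!ψ <-> ψ)) <-> !(!ψ -> ψ)) = 5 <-> 4 = 4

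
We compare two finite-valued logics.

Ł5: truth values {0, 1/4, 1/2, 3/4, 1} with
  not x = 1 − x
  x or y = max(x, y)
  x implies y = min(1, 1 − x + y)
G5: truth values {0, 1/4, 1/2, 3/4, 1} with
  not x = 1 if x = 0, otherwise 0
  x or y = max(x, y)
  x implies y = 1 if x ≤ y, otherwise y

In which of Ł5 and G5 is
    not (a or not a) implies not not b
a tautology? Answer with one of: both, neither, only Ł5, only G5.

In Ł5: at a = 1/4, b = 0 the value is 3/4 — not a tautology.
In G5: every assignment gives 1 — tautology.

only G5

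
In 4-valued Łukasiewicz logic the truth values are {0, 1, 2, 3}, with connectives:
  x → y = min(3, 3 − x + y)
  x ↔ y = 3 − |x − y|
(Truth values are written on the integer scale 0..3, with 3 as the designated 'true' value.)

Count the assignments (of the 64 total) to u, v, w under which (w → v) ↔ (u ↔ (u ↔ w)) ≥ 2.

value 3: 11 assignments (counts)
value 2: 28 assignments (counts)
value 1: 13 assignments
value 0: 12 assignments
So 39 of the 64 assignments meet the threshold.

39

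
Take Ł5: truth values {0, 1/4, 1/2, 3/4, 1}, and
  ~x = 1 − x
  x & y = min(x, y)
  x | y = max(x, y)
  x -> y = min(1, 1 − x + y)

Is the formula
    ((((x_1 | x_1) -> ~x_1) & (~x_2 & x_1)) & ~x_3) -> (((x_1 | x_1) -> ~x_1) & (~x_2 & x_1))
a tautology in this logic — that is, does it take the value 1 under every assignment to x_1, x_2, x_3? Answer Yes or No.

At x_1 = 1/4, x_2 = 1/4, x_3 = 3/4, for instance:
x_1 | x_1 = 1/4 | 1/4 = 1/4
~x_1 = ~1/4 = 3/4
(x_1 | x_1) -> ~x_1 = 1/4 -> 3/4 = 1
~x_2 = ~1/4 = 3/4
~x_2 & x_1 = 3/4 & 1/4 = 1/4
((x_1 | x_1) -> ~x_1) & (~x_2 & x_1) = 1 & 1/4 = 1/4
~x_3 = ~3/4 = 1/4
(((x_1 | x_1) -> ~x_1) & (~x_2 & x_1)) & ~x_3 = 1/4 & 1/4 = 1/4
((((x_1 | x_1) -> ~x_1) & (~x_2 & x_1)) & ~x_3) -> (((x_1 | x_1) -> ~x_1) & (~x_2 & x_1)) = 1/4 -> 1/4 = 1
and checking the remaining 124 assignments likewise gives ≥ 1 in every case.

Yes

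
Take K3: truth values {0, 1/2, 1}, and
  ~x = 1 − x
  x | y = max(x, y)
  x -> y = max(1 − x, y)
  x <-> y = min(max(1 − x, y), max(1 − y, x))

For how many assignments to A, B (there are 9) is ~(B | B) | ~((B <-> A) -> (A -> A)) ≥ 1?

3

A = 0, B = 0 ↦ 1  ≥
A = 0, B = 1/2 ↦ 1/2  <
A = 0, B = 1 ↦ 0  <
A = 1/2, B = 0 ↦ 1  ≥
A = 1/2, B = 1/2 ↦ 1/2  <
A = 1/2, B = 1 ↦ 1/2  <
A = 1, B = 0 ↦ 1  ≥
A = 1, B = 1/2 ↦ 1/2  <
A = 1, B = 1 ↦ 0  <
So 3 of the 9 assignments meet the threshold.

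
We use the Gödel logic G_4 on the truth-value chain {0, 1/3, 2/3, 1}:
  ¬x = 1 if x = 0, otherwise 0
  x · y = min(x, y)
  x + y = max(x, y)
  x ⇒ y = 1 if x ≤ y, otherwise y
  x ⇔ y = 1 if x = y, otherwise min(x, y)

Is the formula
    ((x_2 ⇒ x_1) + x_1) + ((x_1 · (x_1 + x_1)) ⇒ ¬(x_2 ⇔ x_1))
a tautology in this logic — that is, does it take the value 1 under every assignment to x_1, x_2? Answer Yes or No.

Counterexample: take x_1 = 1/3, x_2 = 2/3.
x_2 ⇒ x_1 = 2/3 ⇒ 1/3 = 1/3
(x_2 ⇒ x_1) + x_1 = 1/3 + 1/3 = 1/3
x_1 + x_1 = 1/3 + 1/3 = 1/3
x_1 · (x_1 + x_1) = 1/3 · 1/3 = 1/3
x_2 ⇔ x_1 = 2/3 ⇔ 1/3 = 1/3
¬(x_2 ⇔ x_1) = ¬1/3 = 0
(x_1 · (x_1 + x_1)) ⇒ ¬(x_2 ⇔ x_1) = 1/3 ⇒ 0 = 0
((x_2 ⇒ x_1) + x_1) + ((x_1 · (x_1 + x_1)) ⇒ ¬(x_2 ⇔ x_1)) = 1/3 + 0 = 1/3
This gives 1/3 ≠ 1.

No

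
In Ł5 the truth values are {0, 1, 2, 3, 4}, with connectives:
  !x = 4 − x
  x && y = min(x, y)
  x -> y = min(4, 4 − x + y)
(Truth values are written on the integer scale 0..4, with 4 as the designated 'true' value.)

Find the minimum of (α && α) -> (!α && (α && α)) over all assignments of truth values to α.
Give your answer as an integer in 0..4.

0

Take α = 4:
α && α = 4 && 4 = 4
!α = !4 = 0
α && α = 4 && 4 = 4
!α && (α && α) = 0 && 4 = 0
(α && α) -> (!α && (α && α)) = 4 -> 0 = 0
No assignment yields a value below 0, so this is the minimum.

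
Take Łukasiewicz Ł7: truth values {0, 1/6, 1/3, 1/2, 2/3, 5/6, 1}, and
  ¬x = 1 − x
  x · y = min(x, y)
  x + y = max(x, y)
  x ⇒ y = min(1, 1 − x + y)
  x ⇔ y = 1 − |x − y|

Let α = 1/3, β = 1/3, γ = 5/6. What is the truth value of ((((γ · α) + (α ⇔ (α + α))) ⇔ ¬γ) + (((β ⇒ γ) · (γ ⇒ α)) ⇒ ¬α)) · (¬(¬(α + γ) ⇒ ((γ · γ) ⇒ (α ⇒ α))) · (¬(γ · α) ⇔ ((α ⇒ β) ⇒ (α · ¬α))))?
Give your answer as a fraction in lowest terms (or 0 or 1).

γ · α = 5/6 · 1/3 = 1/3
α + α = 1/3 + 1/3 = 1/3
α ⇔ (α + α) = 1/3 ⇔ 1/3 = 1
(γ · α) + (α ⇔ (α + α)) = 1/3 + 1 = 1
¬γ = ¬5/6 = 1/6
((γ · α) + (α ⇔ (α + α))) ⇔ ¬γ = 1 ⇔ 1/6 = 1/6
β ⇒ γ = 1/3 ⇒ 5/6 = 1
γ ⇒ α = 5/6 ⇒ 1/3 = 1/2
(β ⇒ γ) · (γ ⇒ α) = 1 · 1/2 = 1/2
¬α = ¬1/3 = 2/3
((β ⇒ γ) · (γ ⇒ α)) ⇒ ¬α = 1/2 ⇒ 2/3 = 1
(((γ · α) + (α ⇔ (α + α))) ⇔ ¬γ) + (((β ⇒ γ) · (γ ⇒ α)) ⇒ ¬α) = 1/6 + 1 = 1
α + γ = 1/3 + 5/6 = 5/6
¬(α + γ) = ¬5/6 = 1/6
γ · γ = 5/6 · 5/6 = 5/6
α ⇒ α = 1/3 ⇒ 1/3 = 1
(γ · γ) ⇒ (α ⇒ α) = 5/6 ⇒ 1 = 1
¬(α + γ) ⇒ ((γ · γ) ⇒ (α ⇒ α)) = 1/6 ⇒ 1 = 1
¬(¬(α + γ) ⇒ ((γ · γ) ⇒ (α ⇒ α))) = ¬1 = 0
γ · α = 5/6 · 1/3 = 1/3
¬(γ · α) = ¬1/3 = 2/3
α ⇒ β = 1/3 ⇒ 1/3 = 1
¬α = ¬1/3 = 2/3
α · ¬α = 1/3 · 2/3 = 1/3
(α ⇒ β) ⇒ (α · ¬α) = 1 ⇒ 1/3 = 1/3
¬(γ · α) ⇔ ((α ⇒ β) ⇒ (α · ¬α)) = 2/3 ⇔ 1/3 = 2/3
¬(¬(α + γ) ⇒ ((γ · γ) ⇒ (α ⇒ α))) · (¬(γ · α) ⇔ ((α ⇒ β) ⇒ (α · ¬α))) = 0 · 2/3 = 0
((((γ · α) + (α ⇔ (α + α))) ⇔ ¬γ) + (((β ⇒ γ) · (γ ⇒ α)) ⇒ ¬α)) · (¬(¬(α + γ) ⇒ ((γ · γ) ⇒ (α ⇒ α))) · (¬(γ · α) ⇔ ((α ⇒ β) ⇒ (α · ¬α)))) = 1 · 0 = 0

0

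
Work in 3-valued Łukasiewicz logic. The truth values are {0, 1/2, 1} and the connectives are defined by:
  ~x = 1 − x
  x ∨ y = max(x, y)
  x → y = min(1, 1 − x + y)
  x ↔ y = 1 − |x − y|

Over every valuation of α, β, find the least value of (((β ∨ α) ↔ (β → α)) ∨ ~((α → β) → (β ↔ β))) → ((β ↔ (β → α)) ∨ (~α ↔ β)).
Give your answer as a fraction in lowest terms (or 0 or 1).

1/2

Take α = 1, β = 1/2:
β ∨ α = 1/2 ∨ 1 = 1
β → α = 1/2 → 1 = 1
(β ∨ α) ↔ (β → α) = 1 ↔ 1 = 1
α → β = 1 → 1/2 = 1/2
β ↔ β = 1/2 ↔ 1/2 = 1
(α → β) → (β ↔ β) = 1/2 → 1 = 1
~((α → β) → (β ↔ β)) = ~1 = 0
((β ∨ α) ↔ (β → α)) ∨ ~((α → β) → (β ↔ β)) = 1 ∨ 0 = 1
β → α = 1/2 → 1 = 1
β ↔ (β → α) = 1/2 ↔ 1 = 1/2
~α = ~1 = 0
~α ↔ β = 0 ↔ 1/2 = 1/2
(β ↔ (β → α)) ∨ (~α ↔ β) = 1/2 ∨ 1/2 = 1/2
(((β ∨ α) ↔ (β → α)) ∨ ~((α → β) → (β ↔ β))) → ((β ↔ (β → α)) ∨ (~α ↔ β)) = 1 → 1/2 = 1/2
No assignment yields a value below 1/2, so this is the minimum.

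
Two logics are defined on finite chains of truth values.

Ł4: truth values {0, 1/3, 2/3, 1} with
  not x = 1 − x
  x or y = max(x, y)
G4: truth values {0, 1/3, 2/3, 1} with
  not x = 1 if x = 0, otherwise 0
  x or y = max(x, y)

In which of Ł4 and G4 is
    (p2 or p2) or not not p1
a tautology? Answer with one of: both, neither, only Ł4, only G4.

neither

In Ł4: at p1 = 0, p2 = 0 the value is 0 — not a tautology.
In G4: at p1 = 0, p2 = 0 the value is 0 — not a tautology.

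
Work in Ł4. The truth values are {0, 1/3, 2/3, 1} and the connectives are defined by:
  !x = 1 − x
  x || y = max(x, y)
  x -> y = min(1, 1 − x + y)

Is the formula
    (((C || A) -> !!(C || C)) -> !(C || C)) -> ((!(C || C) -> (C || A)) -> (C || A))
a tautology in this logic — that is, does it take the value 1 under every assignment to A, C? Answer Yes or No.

Counterexample: take A = 2/3, C = 1/3.
C || A = 1/3 || 2/3 = 2/3
C || C = 1/3 || 1/3 = 1/3
!(C || C) = !1/3 = 2/3
!!(C || C) = !2/3 = 1/3
(C || A) -> !!(C || C) = 2/3 -> 1/3 = 2/3
C || C = 1/3 || 1/3 = 1/3
!(C || C) = !1/3 = 2/3
((C || A) -> !!(C || C)) -> !(C || C) = 2/3 -> 2/3 = 1
C || C = 1/3 || 1/3 = 1/3
!(C || C) = !1/3 = 2/3
C || A = 1/3 || 2/3 = 2/3
!(C || C) -> (C || A) = 2/3 -> 2/3 = 1
C || A = 1/3 || 2/3 = 2/3
(!(C || C) -> (C || A)) -> (C || A) = 1 -> 2/3 = 2/3
(((C || A) -> !!(C || C)) -> !(C || C)) -> ((!(C || C) -> (C || A)) -> (C || A)) = 1 -> 2/3 = 2/3
This gives 2/3 ≠ 1.

No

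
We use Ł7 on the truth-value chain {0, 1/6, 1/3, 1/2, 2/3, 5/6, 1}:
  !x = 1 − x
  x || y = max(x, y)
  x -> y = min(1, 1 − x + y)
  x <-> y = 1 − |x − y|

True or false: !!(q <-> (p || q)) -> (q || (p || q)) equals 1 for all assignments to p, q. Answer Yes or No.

No

Counterexample: take p = 0, q = 0.
p || q = 0 || 0 = 0
q <-> (p || q) = 0 <-> 0 = 1
!(q <-> (p || q)) = !1 = 0
!!(q <-> (p || q)) = !0 = 1
p || q = 0 || 0 = 0
q || (p || q) = 0 || 0 = 0
!!(q <-> (p || q)) -> (q || (p || q)) = 1 -> 0 = 0
This gives 0 ≠ 1.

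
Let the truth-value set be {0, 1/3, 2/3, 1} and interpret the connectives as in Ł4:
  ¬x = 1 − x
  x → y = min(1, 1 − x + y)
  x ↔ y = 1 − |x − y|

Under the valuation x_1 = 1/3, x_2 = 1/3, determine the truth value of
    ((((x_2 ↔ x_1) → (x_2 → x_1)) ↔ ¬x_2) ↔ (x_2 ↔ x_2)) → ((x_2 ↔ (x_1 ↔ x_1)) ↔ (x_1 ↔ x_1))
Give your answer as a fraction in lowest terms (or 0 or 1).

2/3

x_2 ↔ x_1 = 1/3 ↔ 1/3 = 1
x_2 → x_1 = 1/3 → 1/3 = 1
(x_2 ↔ x_1) → (x_2 → x_1) = 1 → 1 = 1
¬x_2 = ¬1/3 = 2/3
((x_2 ↔ x_1) → (x_2 → x_1)) ↔ ¬x_2 = 1 ↔ 2/3 = 2/3
x_2 ↔ x_2 = 1/3 ↔ 1/3 = 1
(((x_2 ↔ x_1) → (x_2 → x_1)) ↔ ¬x_2) ↔ (x_2 ↔ x_2) = 2/3 ↔ 1 = 2/3
x_1 ↔ x_1 = 1/3 ↔ 1/3 = 1
x_2 ↔ (x_1 ↔ x_1) = 1/3 ↔ 1 = 1/3
x_1 ↔ x_1 = 1/3 ↔ 1/3 = 1
(x_2 ↔ (x_1 ↔ x_1)) ↔ (x_1 ↔ x_1) = 1/3 ↔ 1 = 1/3
((((x_2 ↔ x_1) → (x_2 → x_1)) ↔ ¬x_2) ↔ (x_2 ↔ x_2)) → ((x_2 ↔ (x_1 ↔ x_1)) ↔ (x_1 ↔ x_1)) = 2/3 → 1/3 = 2/3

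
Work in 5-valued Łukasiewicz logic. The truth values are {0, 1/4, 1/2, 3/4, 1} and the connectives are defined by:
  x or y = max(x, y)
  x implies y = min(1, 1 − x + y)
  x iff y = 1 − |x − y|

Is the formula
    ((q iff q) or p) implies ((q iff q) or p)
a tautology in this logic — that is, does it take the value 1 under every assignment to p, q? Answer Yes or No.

Yes

At p = 3/4, q = 3/4, for instance:
q iff q = 3/4 iff 3/4 = 1
(q iff q) or p = 1 or 3/4 = 1
((q iff q) or p) implies ((q iff q) or p) = 1 implies 1 = 1
and checking the remaining 24 assignments likewise gives ≥ 1 in every case.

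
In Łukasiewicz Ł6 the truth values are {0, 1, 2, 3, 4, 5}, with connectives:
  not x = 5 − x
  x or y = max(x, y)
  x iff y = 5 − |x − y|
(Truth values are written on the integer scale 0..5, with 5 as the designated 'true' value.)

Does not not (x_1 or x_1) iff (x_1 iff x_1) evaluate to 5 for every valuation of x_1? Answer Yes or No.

No

Counterexample: take x_1 = 0.
x_1 or x_1 = 0 or 0 = 0
not (x_1 or x_1) = not 0 = 5
not not (x_1 or x_1) = not 5 = 0
x_1 iff x_1 = 0 iff 0 = 5
not not (x_1 or x_1) iff (x_1 iff x_1) = 0 iff 5 = 0
This gives 0 ≠ 5.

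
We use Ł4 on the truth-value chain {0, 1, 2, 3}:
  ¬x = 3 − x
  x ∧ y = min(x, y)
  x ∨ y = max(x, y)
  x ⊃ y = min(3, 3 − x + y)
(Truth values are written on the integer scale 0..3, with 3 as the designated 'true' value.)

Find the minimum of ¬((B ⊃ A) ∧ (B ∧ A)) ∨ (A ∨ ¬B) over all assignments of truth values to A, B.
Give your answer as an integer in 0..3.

Take A = 1, B = 1:
B ⊃ A = 1 ⊃ 1 = 3
B ∧ A = 1 ∧ 1 = 1
(B ⊃ A) ∧ (B ∧ A) = 3 ∧ 1 = 1
¬((B ⊃ A) ∧ (B ∧ A)) = ¬1 = 2
¬B = ¬1 = 2
A ∨ ¬B = 1 ∨ 2 = 2
¬((B ⊃ A) ∧ (B ∧ A)) ∨ (A ∨ ¬B) = 2 ∨ 2 = 2
No assignment yields a value below 2, so this is the minimum.

2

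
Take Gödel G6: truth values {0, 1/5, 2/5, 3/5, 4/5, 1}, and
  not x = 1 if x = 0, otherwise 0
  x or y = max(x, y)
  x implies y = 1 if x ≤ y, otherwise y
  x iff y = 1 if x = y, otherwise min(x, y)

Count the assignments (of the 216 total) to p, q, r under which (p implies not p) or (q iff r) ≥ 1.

66

value 1: 66 assignments (counts)
value 4/5: 10 assignments
value 3/5: 20 assignments
value 2/5: 30 assignments
value 1/5: 40 assignments
value 0: 50 assignments
So 66 of the 216 assignments meet the threshold.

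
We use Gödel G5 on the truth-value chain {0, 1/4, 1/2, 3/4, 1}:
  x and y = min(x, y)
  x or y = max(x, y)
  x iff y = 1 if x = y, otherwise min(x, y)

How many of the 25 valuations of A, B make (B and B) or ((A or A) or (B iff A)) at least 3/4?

value 1: 13 assignments (counts)
value 3/4: 6 assignments (counts)
value 1/2: 4 assignments
value 1/4: 2 assignments
So 19 of the 25 assignments meet the threshold.

19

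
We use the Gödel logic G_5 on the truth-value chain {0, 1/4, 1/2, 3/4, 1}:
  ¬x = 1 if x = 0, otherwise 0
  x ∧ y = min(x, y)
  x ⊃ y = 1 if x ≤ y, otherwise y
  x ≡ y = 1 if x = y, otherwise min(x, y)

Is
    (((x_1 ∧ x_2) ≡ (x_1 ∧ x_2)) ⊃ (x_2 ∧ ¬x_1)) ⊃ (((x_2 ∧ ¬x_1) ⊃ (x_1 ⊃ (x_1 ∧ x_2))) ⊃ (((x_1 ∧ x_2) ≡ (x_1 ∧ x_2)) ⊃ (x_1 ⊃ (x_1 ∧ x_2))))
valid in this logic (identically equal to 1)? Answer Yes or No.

Yes

At x_1 = 1/4, x_2 = 1, for instance:
x_1 ∧ x_2 = 1/4 ∧ 1 = 1/4
x_1 ∧ x_2 = 1/4 ∧ 1 = 1/4
(x_1 ∧ x_2) ≡ (x_1 ∧ x_2) = 1/4 ≡ 1/4 = 1
¬x_1 = ¬1/4 = 0
x_2 ∧ ¬x_1 = 1 ∧ 0 = 0
((x_1 ∧ x_2) ≡ (x_1 ∧ x_2)) ⊃ (x_2 ∧ ¬x_1) = 1 ⊃ 0 = 0
x_1 ∧ x_2 = 1/4 ∧ 1 = 1/4
x_1 ⊃ (x_1 ∧ x_2) = 1/4 ⊃ 1/4 = 1
(x_2 ∧ ¬x_1) ⊃ (x_1 ⊃ (x_1 ∧ x_2)) = 0 ⊃ 1 = 1
((x_1 ∧ x_2) ≡ (x_1 ∧ x_2)) ⊃ (x_1 ⊃ (x_1 ∧ x_2)) = 1 ⊃ 1 = 1
((x_2 ∧ ¬x_1) ⊃ (x_1 ⊃ (x_1 ∧ x_2))) ⊃ (((x_1 ∧ x_2) ≡ (x_1 ∧ x_2)) ⊃ (x_1 ⊃ (x_1 ∧ x_2))) = 1 ⊃ 1 = 1
(((x_1 ∧ x_2) ≡ (x_1 ∧ x_2)) ⊃ (x_2 ∧ ¬x_1)) ⊃ (((x_2 ∧ ¬x_1) ⊃ (x_1 ⊃ (x_1 ∧ x_2))) ⊃ (((x_1 ∧ x_2) ≡ (x_1 ∧ x_2)) ⊃ (x_1 ⊃ (x_1 ∧ x_2)))) = 0 ⊃ 1 = 1
and checking the remaining 24 assignments likewise gives ≥ 1 in every case.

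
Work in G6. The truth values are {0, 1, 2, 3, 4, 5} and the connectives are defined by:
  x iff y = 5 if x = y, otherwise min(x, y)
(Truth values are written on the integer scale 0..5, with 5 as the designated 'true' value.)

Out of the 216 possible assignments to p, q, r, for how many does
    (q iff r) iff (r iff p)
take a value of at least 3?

92

value 5: 76 assignments (counts)
value 4: 4 assignments (counts)
value 3: 12 assignments (counts)
value 2: 24 assignments
value 1: 40 assignments
value 0: 60 assignments
So 92 of the 216 assignments meet the threshold.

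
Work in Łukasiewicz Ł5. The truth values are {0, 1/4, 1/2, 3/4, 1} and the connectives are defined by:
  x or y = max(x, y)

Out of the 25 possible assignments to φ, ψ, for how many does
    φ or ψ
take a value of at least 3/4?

16

value 1: 9 assignments (counts)
value 3/4: 7 assignments (counts)
value 1/2: 5 assignments
value 1/4: 3 assignments
value 0: 1 assignment
So 16 of the 25 assignments meet the threshold.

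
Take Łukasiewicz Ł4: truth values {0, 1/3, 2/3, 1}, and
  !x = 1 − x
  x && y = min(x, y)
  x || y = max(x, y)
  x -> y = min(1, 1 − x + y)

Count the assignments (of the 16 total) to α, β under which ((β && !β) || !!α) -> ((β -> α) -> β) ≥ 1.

α = 0, β = 0 ↦ 1  ≥
α = 0, β = 1/3 ↦ 1  ≥
α = 0, β = 2/3 ↦ 1  ≥
α = 0, β = 1 ↦ 1  ≥
α = 1/3, β = 0 ↦ 2/3  <
α = 1/3, β = 1/3 ↦ 1  ≥
α = 1/3, β = 2/3 ↦ 1  ≥
α = 1/3, β = 1 ↦ 1  ≥
α = 2/3, β = 0 ↦ 1/3  <
α = 2/3, β = 1/3 ↦ 2/3  <
α = 2/3, β = 2/3 ↦ 1  ≥
α = 2/3, β = 1 ↦ 1  ≥
α = 1, β = 0 ↦ 0  <
α = 1, β = 1/3 ↦ 1/3  <
α = 1, β = 2/3 ↦ 2/3  <
α = 1, β = 1 ↦ 1  ≥
So 10 of the 16 assignments meet the threshold.

10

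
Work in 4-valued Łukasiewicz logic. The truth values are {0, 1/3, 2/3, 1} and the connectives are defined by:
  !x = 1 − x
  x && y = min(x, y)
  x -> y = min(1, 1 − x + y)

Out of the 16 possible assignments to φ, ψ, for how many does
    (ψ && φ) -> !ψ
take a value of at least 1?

11

φ = 0, ψ = 0 ↦ 1  ≥
φ = 0, ψ = 1/3 ↦ 1  ≥
φ = 0, ψ = 2/3 ↦ 1  ≥
φ = 0, ψ = 1 ↦ 1  ≥
φ = 1/3, ψ = 0 ↦ 1  ≥
φ = 1/3, ψ = 1/3 ↦ 1  ≥
φ = 1/3, ψ = 2/3 ↦ 1  ≥
φ = 1/3, ψ = 1 ↦ 2/3  <
φ = 2/3, ψ = 0 ↦ 1  ≥
φ = 2/3, ψ = 1/3 ↦ 1  ≥
φ = 2/3, ψ = 2/3 ↦ 2/3  <
φ = 2/3, ψ = 1 ↦ 1/3  <
φ = 1, ψ = 0 ↦ 1  ≥
φ = 1, ψ = 1/3 ↦ 1  ≥
φ = 1, ψ = 2/3 ↦ 2/3  <
φ = 1, ψ = 1 ↦ 0  <
So 11 of the 16 assignments meet the threshold.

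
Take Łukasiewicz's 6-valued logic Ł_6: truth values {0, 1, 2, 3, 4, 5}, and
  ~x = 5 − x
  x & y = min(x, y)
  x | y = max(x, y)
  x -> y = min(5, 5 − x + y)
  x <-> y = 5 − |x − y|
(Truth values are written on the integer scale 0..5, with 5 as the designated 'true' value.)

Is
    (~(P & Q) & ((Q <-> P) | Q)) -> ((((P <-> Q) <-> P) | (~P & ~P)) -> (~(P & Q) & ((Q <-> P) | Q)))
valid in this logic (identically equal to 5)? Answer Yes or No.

At P = 3, Q = 5, for instance:
P & Q = 3 & 5 = 3
~(P & Q) = ~3 = 2
Q <-> P = 5 <-> 3 = 3
(Q <-> P) | Q = 3 | 5 = 5
~(P & Q) & ((Q <-> P) | Q) = 2 & 5 = 2
P <-> Q = 3 <-> 5 = 3
(P <-> Q) <-> P = 3 <-> 3 = 5
~P = ~3 = 2
~P = ~3 = 2
~P & ~P = 2 & 2 = 2
((P <-> Q) <-> P) | (~P & ~P) = 5 | 2 = 5
(((P <-> Q) <-> P) | (~P & ~P)) -> (~(P & Q) & ((Q <-> P) | Q)) = 5 -> 2 = 2
(~(P & Q) & ((Q <-> P) | Q)) -> ((((P <-> Q) <-> P) | (~P & ~P)) -> (~(P & Q) & ((Q <-> P) | Q))) = 2 -> 2 = 5
and checking the remaining 35 assignments likewise gives ≥ 5 in every case.

Yes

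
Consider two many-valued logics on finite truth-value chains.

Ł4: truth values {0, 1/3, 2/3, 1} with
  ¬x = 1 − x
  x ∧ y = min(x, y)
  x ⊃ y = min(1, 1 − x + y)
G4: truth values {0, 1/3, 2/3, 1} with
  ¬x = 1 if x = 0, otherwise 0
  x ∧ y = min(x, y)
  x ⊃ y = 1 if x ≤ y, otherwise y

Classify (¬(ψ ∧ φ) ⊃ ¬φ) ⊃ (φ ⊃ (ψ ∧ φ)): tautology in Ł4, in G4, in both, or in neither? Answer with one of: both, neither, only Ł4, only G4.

only Ł4

In Ł4: every assignment gives 1 — tautology.
In G4: at φ = 2/3, ψ = 1/3 the value is 1/3 — not a tautology.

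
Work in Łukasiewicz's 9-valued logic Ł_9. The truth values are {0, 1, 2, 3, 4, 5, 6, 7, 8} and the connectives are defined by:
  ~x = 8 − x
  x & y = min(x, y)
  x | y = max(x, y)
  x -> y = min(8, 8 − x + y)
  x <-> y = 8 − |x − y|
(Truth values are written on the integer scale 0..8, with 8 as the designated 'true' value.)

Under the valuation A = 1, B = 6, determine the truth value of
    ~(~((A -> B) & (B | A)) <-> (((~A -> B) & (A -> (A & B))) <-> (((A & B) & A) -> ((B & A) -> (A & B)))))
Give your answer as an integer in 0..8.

5

A -> B = 1 -> 6 = 8
B | A = 6 | 1 = 6
(A -> B) & (B | A) = 8 & 6 = 6
~((A -> B) & (B | A)) = ~6 = 2
~A = ~1 = 7
~A -> B = 7 -> 6 = 7
A & B = 1 & 6 = 1
A -> (A & B) = 1 -> 1 = 8
(~A -> B) & (A -> (A & B)) = 7 & 8 = 7
A & B = 1 & 6 = 1
(A & B) & A = 1 & 1 = 1
B & A = 6 & 1 = 1
A & B = 1 & 6 = 1
(B & A) -> (A & B) = 1 -> 1 = 8
((A & B) & A) -> ((B & A) -> (A & B)) = 1 -> 8 = 8
((~A -> B) & (A -> (A & B))) <-> (((A & B) & A) -> ((B & A) -> (A & B))) = 7 <-> 8 = 7
~((A -> B) & (B | A)) <-> (((~A -> B) & (A -> (A & B))) <-> (((A & B) & A) -> ((B & A) -> (A & B)))) = 2 <-> 7 = 3
~(~((A -> B) & (B | A)) <-> (((~A -> B) & (A -> (A & B))) <-> (((A & B) & A) -> ((B & A) -> (A & B))))) = ~3 = 5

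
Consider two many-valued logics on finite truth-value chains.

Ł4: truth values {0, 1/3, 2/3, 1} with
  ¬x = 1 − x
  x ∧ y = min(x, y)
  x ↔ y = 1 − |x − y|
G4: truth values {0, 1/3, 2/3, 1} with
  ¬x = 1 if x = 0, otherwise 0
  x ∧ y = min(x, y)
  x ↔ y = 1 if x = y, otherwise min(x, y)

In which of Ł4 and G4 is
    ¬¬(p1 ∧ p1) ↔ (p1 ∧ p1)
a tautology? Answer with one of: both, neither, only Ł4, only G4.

only Ł4

In Ł4: every assignment gives 1 — tautology.
In G4: at p1 = 1/3 the value is 1/3 — not a tautology.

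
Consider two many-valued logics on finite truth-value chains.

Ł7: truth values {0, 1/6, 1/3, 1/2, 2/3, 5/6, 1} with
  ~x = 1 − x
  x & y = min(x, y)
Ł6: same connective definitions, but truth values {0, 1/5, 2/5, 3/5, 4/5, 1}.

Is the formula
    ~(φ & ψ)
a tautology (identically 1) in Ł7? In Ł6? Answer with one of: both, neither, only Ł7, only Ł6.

neither

In Ł7: at φ = 1/6, ψ = 1/6 the value is 5/6 — not a tautology.
In Ł6: at φ = 1/5, ψ = 1/5 the value is 4/5 — not a tautology.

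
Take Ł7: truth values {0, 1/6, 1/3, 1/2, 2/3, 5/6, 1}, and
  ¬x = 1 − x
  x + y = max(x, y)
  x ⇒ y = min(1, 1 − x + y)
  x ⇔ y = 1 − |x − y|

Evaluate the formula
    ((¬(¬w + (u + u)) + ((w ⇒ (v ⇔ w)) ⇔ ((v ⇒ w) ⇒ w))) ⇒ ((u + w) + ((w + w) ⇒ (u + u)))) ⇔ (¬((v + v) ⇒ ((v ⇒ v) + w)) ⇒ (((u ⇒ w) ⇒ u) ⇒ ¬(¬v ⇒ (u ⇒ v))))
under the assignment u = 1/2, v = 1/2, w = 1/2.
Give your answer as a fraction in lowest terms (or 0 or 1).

¬w = ¬1/2 = 1/2
u + u = 1/2 + 1/2 = 1/2
¬w + (u + u) = 1/2 + 1/2 = 1/2
¬(¬w + (u + u)) = ¬1/2 = 1/2
v ⇔ w = 1/2 ⇔ 1/2 = 1
w ⇒ (v ⇔ w) = 1/2 ⇒ 1 = 1
v ⇒ w = 1/2 ⇒ 1/2 = 1
(v ⇒ w) ⇒ w = 1 ⇒ 1/2 = 1/2
(w ⇒ (v ⇔ w)) ⇔ ((v ⇒ w) ⇒ w) = 1 ⇔ 1/2 = 1/2
¬(¬w + (u + u)) + ((w ⇒ (v ⇔ w)) ⇔ ((v ⇒ w) ⇒ w)) = 1/2 + 1/2 = 1/2
u + w = 1/2 + 1/2 = 1/2
w + w = 1/2 + 1/2 = 1/2
u + u = 1/2 + 1/2 = 1/2
(w + w) ⇒ (u + u) = 1/2 ⇒ 1/2 = 1
(u + w) + ((w + w) ⇒ (u + u)) = 1/2 + 1 = 1
(¬(¬w + (u + u)) + ((w ⇒ (v ⇔ w)) ⇔ ((v ⇒ w) ⇒ w))) ⇒ ((u + w) + ((w + w) ⇒ (u + u))) = 1/2 ⇒ 1 = 1
v + v = 1/2 + 1/2 = 1/2
v ⇒ v = 1/2 ⇒ 1/2 = 1
(v ⇒ v) + w = 1 + 1/2 = 1
(v + v) ⇒ ((v ⇒ v) + w) = 1/2 ⇒ 1 = 1
¬((v + v) ⇒ ((v ⇒ v) + w)) = ¬1 = 0
u ⇒ w = 1/2 ⇒ 1/2 = 1
(u ⇒ w) ⇒ u = 1 ⇒ 1/2 = 1/2
¬v = ¬1/2 = 1/2
u ⇒ v = 1/2 ⇒ 1/2 = 1
¬v ⇒ (u ⇒ v) = 1/2 ⇒ 1 = 1
¬(¬v ⇒ (u ⇒ v)) = ¬1 = 0
((u ⇒ w) ⇒ u) ⇒ ¬(¬v ⇒ (u ⇒ v)) = 1/2 ⇒ 0 = 1/2
¬((v + v) ⇒ ((v ⇒ v) + w)) ⇒ (((u ⇒ w) ⇒ u) ⇒ ¬(¬v ⇒ (u ⇒ v))) = 0 ⇒ 1/2 = 1
((¬(¬w + (u + u)) + ((w ⇒ (v ⇔ w)) ⇔ ((v ⇒ w) ⇒ w))) ⇒ ((u + w) + ((w + w) ⇒ (u + u)))) ⇔ (¬((v + v) ⇒ ((v ⇒ v) + w)) ⇒ (((u ⇒ w) ⇒ u) ⇒ ¬(¬v ⇒ (u ⇒ v)))) = 1 ⇔ 1 = 1

1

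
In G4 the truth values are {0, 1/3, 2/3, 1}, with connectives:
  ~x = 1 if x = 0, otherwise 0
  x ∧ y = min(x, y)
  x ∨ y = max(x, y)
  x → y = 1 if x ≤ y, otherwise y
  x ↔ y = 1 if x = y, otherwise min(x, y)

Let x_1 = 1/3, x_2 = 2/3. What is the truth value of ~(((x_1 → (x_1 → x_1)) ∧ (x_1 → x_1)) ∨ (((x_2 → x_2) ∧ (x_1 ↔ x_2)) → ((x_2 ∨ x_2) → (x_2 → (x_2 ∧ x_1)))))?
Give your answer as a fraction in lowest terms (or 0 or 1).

0

x_1 → x_1 = 1/3 → 1/3 = 1
x_1 → (x_1 → x_1) = 1/3 → 1 = 1
x_1 → x_1 = 1/3 → 1/3 = 1
(x_1 → (x_1 → x_1)) ∧ (x_1 → x_1) = 1 ∧ 1 = 1
x_2 → x_2 = 2/3 → 2/3 = 1
x_1 ↔ x_2 = 1/3 ↔ 2/3 = 1/3
(x_2 → x_2) ∧ (x_1 ↔ x_2) = 1 ∧ 1/3 = 1/3
x_2 ∨ x_2 = 2/3 ∨ 2/3 = 2/3
x_2 ∧ x_1 = 2/3 ∧ 1/3 = 1/3
x_2 → (x_2 ∧ x_1) = 2/3 → 1/3 = 1/3
(x_2 ∨ x_2) → (x_2 → (x_2 ∧ x_1)) = 2/3 → 1/3 = 1/3
((x_2 → x_2) ∧ (x_1 ↔ x_2)) → ((x_2 ∨ x_2) → (x_2 → (x_2 ∧ x_1))) = 1/3 → 1/3 = 1
((x_1 → (x_1 → x_1)) ∧ (x_1 → x_1)) ∨ (((x_2 → x_2) ∧ (x_1 ↔ x_2)) → ((x_2 ∨ x_2) → (x_2 → (x_2 ∧ x_1)))) = 1 ∨ 1 = 1
~(((x_1 → (x_1 → x_1)) ∧ (x_1 → x_1)) ∨ (((x_2 → x_2) ∧ (x_1 ↔ x_2)) → ((x_2 ∨ x_2) → (x_2 → (x_2 ∧ x_1))))) = ~1 = 0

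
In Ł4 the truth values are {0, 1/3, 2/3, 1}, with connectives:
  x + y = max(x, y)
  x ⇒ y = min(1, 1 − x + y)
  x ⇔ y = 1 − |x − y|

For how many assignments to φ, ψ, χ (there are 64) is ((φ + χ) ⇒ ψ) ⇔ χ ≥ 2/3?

33

value 1: 11 assignments (counts)
value 2/3: 22 assignments (counts)
value 1/3: 17 assignments
value 0: 14 assignments
So 33 of the 64 assignments meet the threshold.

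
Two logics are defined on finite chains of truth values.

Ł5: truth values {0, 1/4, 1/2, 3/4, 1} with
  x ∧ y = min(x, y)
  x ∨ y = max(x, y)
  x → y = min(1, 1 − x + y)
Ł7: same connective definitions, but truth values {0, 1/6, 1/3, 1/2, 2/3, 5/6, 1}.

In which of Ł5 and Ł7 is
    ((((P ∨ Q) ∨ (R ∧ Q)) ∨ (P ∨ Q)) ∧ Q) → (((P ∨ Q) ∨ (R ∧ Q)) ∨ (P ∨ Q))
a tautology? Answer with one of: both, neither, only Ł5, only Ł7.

both

In Ł5: every assignment gives 1 — tautology.
In Ł7: every assignment gives 1 — tautology.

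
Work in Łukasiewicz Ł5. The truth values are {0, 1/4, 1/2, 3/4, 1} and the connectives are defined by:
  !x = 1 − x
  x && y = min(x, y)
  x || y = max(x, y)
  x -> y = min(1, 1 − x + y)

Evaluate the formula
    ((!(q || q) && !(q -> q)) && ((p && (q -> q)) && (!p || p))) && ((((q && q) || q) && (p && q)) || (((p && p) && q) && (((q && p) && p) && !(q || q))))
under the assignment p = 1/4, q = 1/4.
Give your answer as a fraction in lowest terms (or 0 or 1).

q || q = 1/4 || 1/4 = 1/4
!(q || q) = !1/4 = 3/4
q -> q = 1/4 -> 1/4 = 1
!(q -> q) = !1 = 0
!(q || q) && !(q -> q) = 3/4 && 0 = 0
q -> q = 1/4 -> 1/4 = 1
p && (q -> q) = 1/4 && 1 = 1/4
!p = !1/4 = 3/4
!p || p = 3/4 || 1/4 = 3/4
(p && (q -> q)) && (!p || p) = 1/4 && 3/4 = 1/4
(!(q || q) && !(q -> q)) && ((p && (q -> q)) && (!p || p)) = 0 && 1/4 = 0
q && q = 1/4 && 1/4 = 1/4
(q && q) || q = 1/4 || 1/4 = 1/4
p && q = 1/4 && 1/4 = 1/4
((q && q) || q) && (p && q) = 1/4 && 1/4 = 1/4
p && p = 1/4 && 1/4 = 1/4
(p && p) && q = 1/4 && 1/4 = 1/4
q && p = 1/4 && 1/4 = 1/4
(q && p) && p = 1/4 && 1/4 = 1/4
q || q = 1/4 || 1/4 = 1/4
!(q || q) = !1/4 = 3/4
((q && p) && p) && !(q || q) = 1/4 && 3/4 = 1/4
((p && p) && q) && (((q && p) && p) && !(q || q)) = 1/4 && 1/4 = 1/4
(((q && q) || q) && (p && q)) || (((p && p) && q) && (((q && p) && p) && !(q || q))) = 1/4 || 1/4 = 1/4
((!(q || q) && !(q -> q)) && ((p && (q -> q)) && (!p || p))) && ((((q && q) || q) && (p && q)) || (((p && p) && q) && (((q && p) && p) && !(q || q)))) = 0 && 1/4 = 0

0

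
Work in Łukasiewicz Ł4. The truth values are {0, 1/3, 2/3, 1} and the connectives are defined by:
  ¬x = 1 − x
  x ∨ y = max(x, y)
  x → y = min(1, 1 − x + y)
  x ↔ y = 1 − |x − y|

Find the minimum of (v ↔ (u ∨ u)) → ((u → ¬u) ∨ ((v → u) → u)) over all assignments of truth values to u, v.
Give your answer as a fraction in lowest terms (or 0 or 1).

2/3

Take u = 2/3, v = 2/3:
u ∨ u = 2/3 ∨ 2/3 = 2/3
v ↔ (u ∨ u) = 2/3 ↔ 2/3 = 1
¬u = ¬2/3 = 1/3
u → ¬u = 2/3 → 1/3 = 2/3
v → u = 2/3 → 2/3 = 1
(v → u) → u = 1 → 2/3 = 2/3
(u → ¬u) ∨ ((v → u) → u) = 2/3 ∨ 2/3 = 2/3
(v ↔ (u ∨ u)) → ((u → ¬u) ∨ ((v → u) → u)) = 1 → 2/3 = 2/3
No assignment yields a value below 2/3, so this is the minimum.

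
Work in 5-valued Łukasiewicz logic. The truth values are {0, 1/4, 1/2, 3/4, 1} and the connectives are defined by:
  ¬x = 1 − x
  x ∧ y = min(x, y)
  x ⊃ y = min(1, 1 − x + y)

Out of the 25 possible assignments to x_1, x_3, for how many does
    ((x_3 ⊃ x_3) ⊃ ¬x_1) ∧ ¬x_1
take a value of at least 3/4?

value 1: 5 assignments (counts)
value 3/4: 5 assignments (counts)
value 1/2: 5 assignments
value 1/4: 5 assignments
value 0: 5 assignments
So 10 of the 25 assignments meet the threshold.

10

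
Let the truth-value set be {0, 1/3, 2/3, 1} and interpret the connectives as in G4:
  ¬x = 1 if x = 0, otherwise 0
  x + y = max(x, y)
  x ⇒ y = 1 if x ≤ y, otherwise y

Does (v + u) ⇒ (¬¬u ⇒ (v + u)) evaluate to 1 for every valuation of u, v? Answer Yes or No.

Yes

u = 0, v = 0 ↦ 1
u = 0, v = 1/3 ↦ 1
u = 0, v = 2/3 ↦ 1
u = 0, v = 1 ↦ 1
u = 1/3, v = 0 ↦ 1
u = 1/3, v = 1/3 ↦ 1
u = 1/3, v = 2/3 ↦ 1
u = 1/3, v = 1 ↦ 1
u = 2/3, v = 0 ↦ 1
u = 2/3, v = 1/3 ↦ 1
u = 2/3, v = 2/3 ↦ 1
u = 2/3, v = 1 ↦ 1
u = 1, v = 0 ↦ 1
u = 1, v = 1/3 ↦ 1
u = 1, v = 2/3 ↦ 1
u = 1, v = 1 ↦ 1
Every assignment gives a value ≥ 1.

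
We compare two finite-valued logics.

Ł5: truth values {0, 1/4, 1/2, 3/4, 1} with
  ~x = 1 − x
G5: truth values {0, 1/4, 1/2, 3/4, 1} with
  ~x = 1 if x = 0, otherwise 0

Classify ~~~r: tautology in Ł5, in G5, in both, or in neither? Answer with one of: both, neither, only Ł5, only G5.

In Ł5: at r = 1/4 the value is 3/4 — not a tautology.
In G5: at r = 1/4 the value is 0 — not a tautology.

neither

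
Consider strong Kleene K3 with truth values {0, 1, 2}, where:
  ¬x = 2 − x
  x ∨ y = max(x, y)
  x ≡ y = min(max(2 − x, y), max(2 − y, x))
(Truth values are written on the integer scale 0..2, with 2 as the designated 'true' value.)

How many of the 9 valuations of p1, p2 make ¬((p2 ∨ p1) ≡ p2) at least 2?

p1 = 0, p2 = 0 ↦ 0  <
p1 = 0, p2 = 1 ↦ 1  <
p1 = 0, p2 = 2 ↦ 0  <
p1 = 1, p2 = 0 ↦ 1  <
p1 = 1, p2 = 1 ↦ 1  <
p1 = 1, p2 = 2 ↦ 0  <
p1 = 2, p2 = 0 ↦ 2  ≥
p1 = 2, p2 = 1 ↦ 1  <
p1 = 2, p2 = 2 ↦ 0  <
So 1 of the 9 assignments meets the threshold.

1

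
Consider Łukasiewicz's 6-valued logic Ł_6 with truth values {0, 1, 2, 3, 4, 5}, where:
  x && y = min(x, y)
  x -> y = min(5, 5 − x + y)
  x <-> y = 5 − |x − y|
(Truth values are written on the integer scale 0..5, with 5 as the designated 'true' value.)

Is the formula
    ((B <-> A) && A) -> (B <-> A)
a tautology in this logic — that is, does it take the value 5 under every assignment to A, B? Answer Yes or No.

Yes

At A = 5, B = 1, for instance:
B <-> A = 1 <-> 5 = 1
(B <-> A) && A = 1 && 5 = 1
((B <-> A) && A) -> (B <-> A) = 1 -> 1 = 5
and checking the remaining 35 assignments likewise gives ≥ 5 in every case.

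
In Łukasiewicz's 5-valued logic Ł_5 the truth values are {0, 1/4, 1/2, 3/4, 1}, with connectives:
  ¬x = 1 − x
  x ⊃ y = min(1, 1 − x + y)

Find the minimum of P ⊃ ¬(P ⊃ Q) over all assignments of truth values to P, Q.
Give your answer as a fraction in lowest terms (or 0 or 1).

Take P = 1, Q = 1:
P ⊃ Q = 1 ⊃ 1 = 1
¬(P ⊃ Q) = ¬1 = 0
P ⊃ ¬(P ⊃ Q) = 1 ⊃ 0 = 0
No assignment yields a value below 0, so this is the minimum.

0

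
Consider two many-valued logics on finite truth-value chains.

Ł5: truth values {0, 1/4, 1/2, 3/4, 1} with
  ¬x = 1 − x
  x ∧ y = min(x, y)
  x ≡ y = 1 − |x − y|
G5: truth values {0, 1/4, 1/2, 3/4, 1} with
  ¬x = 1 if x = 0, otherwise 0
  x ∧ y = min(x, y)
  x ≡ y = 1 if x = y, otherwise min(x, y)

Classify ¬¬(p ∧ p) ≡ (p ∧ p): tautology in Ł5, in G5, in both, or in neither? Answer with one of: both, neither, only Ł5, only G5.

only Ł5

In Ł5: every assignment gives 1 — tautology.
In G5: at p = 1/4 the value is 1/4 — not a tautology.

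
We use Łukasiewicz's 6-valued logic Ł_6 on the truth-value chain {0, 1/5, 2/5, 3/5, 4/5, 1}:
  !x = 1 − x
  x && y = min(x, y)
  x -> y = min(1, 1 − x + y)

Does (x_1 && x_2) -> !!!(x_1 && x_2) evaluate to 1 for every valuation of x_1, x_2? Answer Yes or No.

No

Counterexample: take x_1 = 3/5, x_2 = 3/5.
x_1 && x_2 = 3/5 && 3/5 = 3/5
x_1 && x_2 = 3/5 && 3/5 = 3/5
!(x_1 && x_2) = !3/5 = 2/5
!!(x_1 && x_2) = !2/5 = 3/5
!!!(x_1 && x_2) = !3/5 = 2/5
(x_1 && x_2) -> !!!(x_1 && x_2) = 3/5 -> 2/5 = 4/5
This gives 4/5 ≠ 1.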